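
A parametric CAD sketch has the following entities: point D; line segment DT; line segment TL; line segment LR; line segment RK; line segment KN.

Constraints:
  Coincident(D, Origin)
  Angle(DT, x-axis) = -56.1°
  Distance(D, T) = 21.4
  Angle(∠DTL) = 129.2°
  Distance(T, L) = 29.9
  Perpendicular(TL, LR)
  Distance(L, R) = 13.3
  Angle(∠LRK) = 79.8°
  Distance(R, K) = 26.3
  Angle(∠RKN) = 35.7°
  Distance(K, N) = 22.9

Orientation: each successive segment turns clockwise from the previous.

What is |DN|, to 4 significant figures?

42.15

D is at the origin; DT runs at -56.1° with length 21.4, so T = (11.94, -17.76). ∠DTL = 129.2° gives TL at -106.9° from the x-axis; with |TL| = 29.9, L = (3.244, -46.37). The perpendicularity gives LR at right angles to TL, so LR runs at 163.1°; with |LR| = 13.3, R = (-9.482, -42.50). ∠LRK = 79.8° gives RK at 62.90° from the x-axis; with |RK| = 26.3, K = (2.499, -19.09). ∠RKN = 35.7° gives KN at -81.40° from the x-axis; with |KN| = 22.9, N = (5.923, -41.73). Then |DN| = |N − D| = 42.15.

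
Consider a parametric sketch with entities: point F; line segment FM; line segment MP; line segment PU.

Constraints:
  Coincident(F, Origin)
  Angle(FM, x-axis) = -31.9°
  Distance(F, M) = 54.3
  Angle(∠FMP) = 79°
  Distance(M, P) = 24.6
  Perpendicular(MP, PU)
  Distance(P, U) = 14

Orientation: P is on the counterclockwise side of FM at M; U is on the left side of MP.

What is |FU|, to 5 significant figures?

41.802

F is at the origin; FM runs at -31.9° with length 54.3, so M = 54.3·(cos -31.9°, sin -31.9°) = (46.099, -28.694). ∠FMP = 79.0°, so MP runs at -31.9° + (180° − 79.0°) = 69.100° from the x-axis; with |MP| = 24.6, P = M + 24.6·(cos 69.100°, sin 69.100°) = (54.875, -5.7128). MP ⟂ PU; with |PU| = 14.0 on the left of MP, U = P + 14.0·(-0.93420, 0.35674) = (41.796, -0.71844). Then |FU| = |U − F| = 41.802.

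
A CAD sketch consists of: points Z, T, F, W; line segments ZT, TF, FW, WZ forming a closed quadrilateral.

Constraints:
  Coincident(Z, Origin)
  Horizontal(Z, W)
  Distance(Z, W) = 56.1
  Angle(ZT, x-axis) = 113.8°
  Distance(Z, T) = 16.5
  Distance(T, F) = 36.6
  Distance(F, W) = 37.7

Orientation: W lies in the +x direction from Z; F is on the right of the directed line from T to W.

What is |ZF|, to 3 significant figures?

22.3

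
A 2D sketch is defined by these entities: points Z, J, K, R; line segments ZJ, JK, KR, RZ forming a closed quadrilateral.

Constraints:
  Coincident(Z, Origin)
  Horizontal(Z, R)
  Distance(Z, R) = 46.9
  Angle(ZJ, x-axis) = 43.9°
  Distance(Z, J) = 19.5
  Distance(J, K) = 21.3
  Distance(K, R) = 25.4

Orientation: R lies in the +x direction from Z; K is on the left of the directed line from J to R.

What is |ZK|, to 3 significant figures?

40.1

Checks: |JK| = 21.30 ✓; |KR| = 25.40 ✓.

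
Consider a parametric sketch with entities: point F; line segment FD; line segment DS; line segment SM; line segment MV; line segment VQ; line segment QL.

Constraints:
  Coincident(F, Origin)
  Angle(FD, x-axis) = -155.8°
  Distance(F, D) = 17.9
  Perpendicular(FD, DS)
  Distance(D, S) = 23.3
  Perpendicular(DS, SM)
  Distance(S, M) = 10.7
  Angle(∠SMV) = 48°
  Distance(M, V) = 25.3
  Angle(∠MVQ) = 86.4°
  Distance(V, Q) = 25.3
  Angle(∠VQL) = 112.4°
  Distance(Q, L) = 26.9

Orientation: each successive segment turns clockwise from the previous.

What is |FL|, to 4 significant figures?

56.68

∠MVQ = 86.4° gives VQ at 158.6° from the x-axis; with |VQ| = 25.3, Q = (-47.41, 3.443). ∠VQL = 112.4° gives QL at 91.00° from the x-axis; with |QL| = 26.9, L = (-47.88, 30.34). Then |FL| = |L − F| = 56.68.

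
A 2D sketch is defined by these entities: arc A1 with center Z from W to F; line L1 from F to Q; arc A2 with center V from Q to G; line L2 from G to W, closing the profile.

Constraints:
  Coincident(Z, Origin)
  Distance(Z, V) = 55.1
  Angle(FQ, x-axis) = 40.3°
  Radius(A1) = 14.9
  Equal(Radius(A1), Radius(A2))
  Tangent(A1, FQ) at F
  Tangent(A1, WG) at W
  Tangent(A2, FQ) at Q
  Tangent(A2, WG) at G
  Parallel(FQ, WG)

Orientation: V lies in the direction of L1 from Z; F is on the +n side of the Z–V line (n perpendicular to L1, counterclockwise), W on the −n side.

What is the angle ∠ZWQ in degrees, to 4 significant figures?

61.59°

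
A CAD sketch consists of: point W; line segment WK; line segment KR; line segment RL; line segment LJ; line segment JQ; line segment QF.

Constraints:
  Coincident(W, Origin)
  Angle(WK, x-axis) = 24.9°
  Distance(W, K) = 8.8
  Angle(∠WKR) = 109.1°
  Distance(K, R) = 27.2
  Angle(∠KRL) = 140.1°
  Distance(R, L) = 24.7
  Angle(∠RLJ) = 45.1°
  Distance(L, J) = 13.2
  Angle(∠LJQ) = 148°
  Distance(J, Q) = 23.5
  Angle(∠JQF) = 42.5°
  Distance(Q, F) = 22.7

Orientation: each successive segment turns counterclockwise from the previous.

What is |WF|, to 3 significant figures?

37.6

W is at the origin; WK runs at 24.9° with length 8.8, so K = (7.98, 3.71). ∠WKR = 109.1° gives KR at 95.8° from the x-axis; with |KR| = 27.2, R = (5.23, 30.8). ∠KRL = 140.1° gives RL at 136° from the x-axis; with |RL| = 24.7, L = (-12.4, 48.0). ∠RLJ = 45.1° gives LJ at -89.4° from the x-axis; with |LJ| = 13.2, J = (-12.3, 34.8). ∠LJQ = 148.0° gives JQ at -57.4° from the x-axis; with |JQ| = 23.5, Q = (0.355, 15.0). ∠JQF = 42.5° gives QF at 80.1° from the x-axis; with |QF| = 22.7, F = (4.26, 37.4). Then |WF| = |F − W| = 37.6.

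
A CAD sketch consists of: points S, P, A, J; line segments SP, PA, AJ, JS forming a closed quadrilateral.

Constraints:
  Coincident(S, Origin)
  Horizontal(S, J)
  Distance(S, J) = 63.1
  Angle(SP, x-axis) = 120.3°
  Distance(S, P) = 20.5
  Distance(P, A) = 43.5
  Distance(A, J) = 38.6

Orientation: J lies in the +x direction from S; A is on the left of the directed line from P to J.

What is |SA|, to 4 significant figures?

40.47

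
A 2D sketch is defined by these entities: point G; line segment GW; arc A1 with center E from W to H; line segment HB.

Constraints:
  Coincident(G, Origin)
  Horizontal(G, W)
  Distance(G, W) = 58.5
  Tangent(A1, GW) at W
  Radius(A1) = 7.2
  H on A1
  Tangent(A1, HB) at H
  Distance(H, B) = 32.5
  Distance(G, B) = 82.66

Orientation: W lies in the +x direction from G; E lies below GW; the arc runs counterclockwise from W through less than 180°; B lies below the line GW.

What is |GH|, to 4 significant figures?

54.34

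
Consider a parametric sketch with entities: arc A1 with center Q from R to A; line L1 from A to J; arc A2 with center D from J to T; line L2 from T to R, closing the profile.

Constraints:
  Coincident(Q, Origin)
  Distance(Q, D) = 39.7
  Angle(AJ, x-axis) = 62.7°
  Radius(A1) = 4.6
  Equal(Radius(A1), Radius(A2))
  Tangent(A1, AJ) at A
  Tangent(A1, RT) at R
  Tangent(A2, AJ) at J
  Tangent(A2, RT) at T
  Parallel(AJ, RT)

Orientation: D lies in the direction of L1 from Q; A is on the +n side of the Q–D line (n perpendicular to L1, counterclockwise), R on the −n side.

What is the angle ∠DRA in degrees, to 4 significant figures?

83.39°

The slot axis is L1's direction at 62.7°, so u = (cos 62.7°, sin 62.7°) = (0.4586, 0.8886) and n = (−sin 62.7°, cos 62.7°) = (-0.8886, 0.4586). Q is at the origin and D lies 39.7 along u from Q, so D = 39.7·u = (18.21, 35.28). Tangency of A1 to both parallel lines with radius 4.6 puts A and R at Q ± 4.6·n: A = (-4.088, 2.110), R = (4.088, -2.110). Then cos ∠DRA = RD·RA / (|RD||RA|), giving 83.39°.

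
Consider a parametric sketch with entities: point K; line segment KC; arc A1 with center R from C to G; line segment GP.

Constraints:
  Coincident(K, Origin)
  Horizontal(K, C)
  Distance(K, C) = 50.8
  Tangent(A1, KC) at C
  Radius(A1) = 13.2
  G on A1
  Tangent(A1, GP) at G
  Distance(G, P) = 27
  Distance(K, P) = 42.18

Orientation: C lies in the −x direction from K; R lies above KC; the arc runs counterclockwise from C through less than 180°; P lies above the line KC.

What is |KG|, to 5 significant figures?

39.581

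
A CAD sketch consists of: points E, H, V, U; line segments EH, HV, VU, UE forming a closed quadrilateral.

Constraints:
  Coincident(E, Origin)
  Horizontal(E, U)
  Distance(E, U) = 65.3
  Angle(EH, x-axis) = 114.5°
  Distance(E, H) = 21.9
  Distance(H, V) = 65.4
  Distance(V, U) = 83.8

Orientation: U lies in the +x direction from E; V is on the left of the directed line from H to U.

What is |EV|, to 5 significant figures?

79.232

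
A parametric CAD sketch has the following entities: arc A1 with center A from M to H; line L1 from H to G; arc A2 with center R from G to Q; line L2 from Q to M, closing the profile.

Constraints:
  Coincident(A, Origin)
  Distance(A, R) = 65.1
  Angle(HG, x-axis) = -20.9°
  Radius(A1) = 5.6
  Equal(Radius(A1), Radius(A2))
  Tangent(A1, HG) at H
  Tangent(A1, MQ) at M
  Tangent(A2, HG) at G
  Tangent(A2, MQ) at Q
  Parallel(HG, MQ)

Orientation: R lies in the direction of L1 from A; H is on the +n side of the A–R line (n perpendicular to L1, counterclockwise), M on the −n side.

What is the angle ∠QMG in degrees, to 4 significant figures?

9.762°

The slot axis is L1's direction at -20.9°, so u = (cos -20.9°, sin -20.9°) = (0.9342, -0.3567) and n = (−sin -20.9°, cos -20.9°) = (0.3567, 0.9342). A is at the origin and R lies 65.1 along u from A, so R = 65.1·u = (60.82, -23.22). Tangency of A1 to both parallel lines with radius 5.6 puts H and M at A ± 5.6·n: H = (1.998, 5.232), M = (-1.998, -5.232). Equal radii place G and Q the same way about R: G = R + 5.6·n = (62.81, -17.99), Q = R − 5.6·n = (58.82, -28.46). Then cos ∠QMG = MQ·MG / (|MQ||MG|), giving 9.762°.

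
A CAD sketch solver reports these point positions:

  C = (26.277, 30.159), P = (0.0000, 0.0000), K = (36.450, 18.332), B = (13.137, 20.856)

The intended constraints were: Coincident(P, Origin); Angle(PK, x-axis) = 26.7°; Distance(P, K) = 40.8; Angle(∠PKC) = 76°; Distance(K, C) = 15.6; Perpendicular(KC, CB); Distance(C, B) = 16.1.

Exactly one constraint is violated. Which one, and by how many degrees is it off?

Perpendicular(KC, CB) — off by 5.40°.

P = (0.00, 0.00) ✓; PK at 26.70° ✓; |PK| = 40.80 ✓; ∠PKC = 76.00° ✓; |KC| = 15.60 ✓; ∠(KC, CB) = 84.60° ✗; |CB| = 16.10 ✓.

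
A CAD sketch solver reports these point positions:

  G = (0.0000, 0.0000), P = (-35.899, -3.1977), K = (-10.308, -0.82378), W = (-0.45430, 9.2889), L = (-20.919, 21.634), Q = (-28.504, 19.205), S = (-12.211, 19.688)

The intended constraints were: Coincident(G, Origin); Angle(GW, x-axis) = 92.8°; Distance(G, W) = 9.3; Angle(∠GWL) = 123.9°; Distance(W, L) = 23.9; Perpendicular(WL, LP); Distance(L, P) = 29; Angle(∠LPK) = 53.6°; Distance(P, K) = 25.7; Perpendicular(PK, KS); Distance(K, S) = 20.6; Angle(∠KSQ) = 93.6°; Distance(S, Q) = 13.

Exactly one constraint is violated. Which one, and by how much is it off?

Distance(S, Q) = 13 — off by 3.30.

G = (0.00, 0.00) ✓; GW at 92.80° ✓; |GW| = 9.300 ✓; ∠GWL = 123.9° ✓; |WL| = 23.90 ✓; ∠(WL, LP) = 90.00° ✓; |LP| = 29.00 ✓; ∠LPK = 53.60° ✓; |PK| = 25.70 ✓; ∠(PK, KS) = 90.00° ✓; |KS| = 20.60 ✓; ∠KSQ = 93.60° ✓; |SQ| = 16.30 ✗.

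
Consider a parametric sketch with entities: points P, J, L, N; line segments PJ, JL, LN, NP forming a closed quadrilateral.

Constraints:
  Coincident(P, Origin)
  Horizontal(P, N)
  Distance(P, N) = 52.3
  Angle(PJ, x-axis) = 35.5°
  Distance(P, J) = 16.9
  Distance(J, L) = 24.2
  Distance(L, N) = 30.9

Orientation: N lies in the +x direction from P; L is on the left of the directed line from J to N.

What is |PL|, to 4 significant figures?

41.10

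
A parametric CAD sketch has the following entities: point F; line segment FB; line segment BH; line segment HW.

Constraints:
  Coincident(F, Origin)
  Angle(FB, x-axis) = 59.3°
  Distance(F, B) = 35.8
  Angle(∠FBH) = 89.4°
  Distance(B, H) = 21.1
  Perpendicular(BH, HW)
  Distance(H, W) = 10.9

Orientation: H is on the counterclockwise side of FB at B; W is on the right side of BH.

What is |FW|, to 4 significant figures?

51.09

∠FBH = 89.4°, so BH runs at 59.3° + (180° − 89.4°) = 149.9° from the x-axis; with |BH| = 21.1, H = B + 21.1·(cos 149.9°, sin 149.9°) = (0.02274, 41.36). BH is perpendicular to HW; with |HW| = 10.9 on the right of BH, W = H + 10.9·(0.5015, 0.8652) = (5.489, 50.79). Then |FW| = |W − F| = 51.09.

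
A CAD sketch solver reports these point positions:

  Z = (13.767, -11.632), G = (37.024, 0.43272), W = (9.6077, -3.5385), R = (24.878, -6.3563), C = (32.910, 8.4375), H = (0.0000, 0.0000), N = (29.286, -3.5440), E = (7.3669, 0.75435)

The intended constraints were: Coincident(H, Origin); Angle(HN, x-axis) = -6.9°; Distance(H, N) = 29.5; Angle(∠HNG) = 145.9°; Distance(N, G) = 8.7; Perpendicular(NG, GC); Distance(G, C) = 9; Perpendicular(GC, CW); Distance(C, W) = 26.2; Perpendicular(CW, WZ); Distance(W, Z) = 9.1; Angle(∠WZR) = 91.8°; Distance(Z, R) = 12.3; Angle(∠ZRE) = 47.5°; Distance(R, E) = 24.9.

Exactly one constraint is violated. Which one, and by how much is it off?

Distance(R, E) = 24.9 — off by 6.00.

H = (0.00, 0.00) ✓; HN at -6.900° ✓; |HN| = 29.50 ✓; ∠HNG = 145.9° ✓; |NG| = 8.700 ✓; ∠(NG, GC) = 90.00° ✓; |GC| = 9.000 ✓; ∠(GC, CW) = 90.00° ✓; |CW| = 26.20 ✓; ∠(CW, WZ) = 90.00° ✓; |WZ| = 9.100 ✓; ∠WZR = 91.80° ✓; |ZR| = 12.30 ✓; ∠ZRE = 47.50° ✓; |RE| = 18.90 ✗.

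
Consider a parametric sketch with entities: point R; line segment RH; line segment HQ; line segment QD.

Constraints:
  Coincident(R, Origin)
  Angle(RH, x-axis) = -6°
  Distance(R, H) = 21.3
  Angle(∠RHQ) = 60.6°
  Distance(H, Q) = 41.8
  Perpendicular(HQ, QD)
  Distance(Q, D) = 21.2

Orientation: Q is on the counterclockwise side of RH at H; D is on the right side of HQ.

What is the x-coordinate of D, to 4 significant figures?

24.04

∠RHQ = 60.6°, so HQ runs at -6.0° + (180° − 60.6°) = 113.4° from the x-axis; with |HQ| = 41.8, Q = H + 41.8·(cos 113.4°, sin 113.4°) = (4.583, 36.14). HQ is perpendicular to QD; with |QD| = 21.2 on the right of HQ, D = Q + 21.2·(0.9178, 0.3971) = (24.04, 44.56). So D.x = 24.04.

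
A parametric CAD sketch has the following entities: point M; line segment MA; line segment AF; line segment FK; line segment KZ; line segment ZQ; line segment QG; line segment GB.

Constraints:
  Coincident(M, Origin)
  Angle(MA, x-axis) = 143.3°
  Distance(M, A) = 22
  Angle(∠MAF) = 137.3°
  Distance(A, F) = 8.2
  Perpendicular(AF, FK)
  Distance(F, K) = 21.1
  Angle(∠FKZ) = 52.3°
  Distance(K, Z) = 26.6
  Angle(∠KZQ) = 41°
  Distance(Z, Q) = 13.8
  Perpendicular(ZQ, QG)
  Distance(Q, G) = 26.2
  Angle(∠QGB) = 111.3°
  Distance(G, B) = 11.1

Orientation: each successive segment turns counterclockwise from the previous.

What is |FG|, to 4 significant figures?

30.74

M is at the origin; MA runs at 143.3° with length 22.0, so A = (-17.64, 13.15). ∠MAF = 137.3° gives AF at -174.0° from the x-axis; with |AF| = 8.2, F = (-25.79, 12.29). AF is perpendicular to FK, so FK runs at -84.00°; with |FK| = 21.1, K = (-23.59, -8.694). ∠FKZ = 52.3° gives KZ at 43.70° from the x-axis; with |KZ| = 26.6, Z = (-4.358, 9.684). ∠KZQ = 41.0° gives ZQ at -177.3° from the x-axis; with |ZQ| = 13.8, Q = (-18.14, 9.034). ZQ is perpendicular to QG, so QG runs at -87.30°; with |QG| = 26.2, G = (-16.91, -17.14). Then |FG| = |G − F| = 30.74.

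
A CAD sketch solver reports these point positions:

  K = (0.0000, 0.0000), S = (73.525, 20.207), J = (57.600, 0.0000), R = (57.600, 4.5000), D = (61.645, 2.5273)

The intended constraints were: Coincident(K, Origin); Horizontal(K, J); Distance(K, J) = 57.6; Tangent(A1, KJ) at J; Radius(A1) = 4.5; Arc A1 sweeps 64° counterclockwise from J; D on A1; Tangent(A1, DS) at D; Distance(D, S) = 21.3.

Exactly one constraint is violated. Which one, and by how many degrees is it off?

Tangent(A1, DS) at D — off by 7.90°.

K = (0.00, 0.00) ✓; K.y = 0.00, J.y = 0.00 ✓; |KJ| = 57.60 ✓; ∠(RJ, JK) = 90.00° ✓; |RJ| = 4.500 ✓; bearing(R→D) − bearing(R→J) = 64.00° ✓; |RD| = 4.500 ✓; ∠(RD, DS) = 97.90° ✗; |DS| = 21.30 ✓.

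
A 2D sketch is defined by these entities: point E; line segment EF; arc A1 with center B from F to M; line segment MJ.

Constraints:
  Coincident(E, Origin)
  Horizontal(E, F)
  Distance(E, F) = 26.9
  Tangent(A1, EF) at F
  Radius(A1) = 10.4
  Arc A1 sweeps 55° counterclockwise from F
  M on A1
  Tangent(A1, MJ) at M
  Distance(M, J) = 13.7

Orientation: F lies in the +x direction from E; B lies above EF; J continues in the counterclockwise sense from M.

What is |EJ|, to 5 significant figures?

46.022

On A1, F sits at bearing -90° from B; a 55° counterclockwise sweep puts M at bearing -35°, so M = B + 10.4·(cos -35°, sin -35°) = (35.419, 4.4348). A1 meets MJ tangentially, so BM is at right angles to MJ, so MJ runs along (−sin -35°, cos -35°); with |MJ| = 13.7, J = (43.277, 15.657). Then |EJ| = |J − E| = 46.022.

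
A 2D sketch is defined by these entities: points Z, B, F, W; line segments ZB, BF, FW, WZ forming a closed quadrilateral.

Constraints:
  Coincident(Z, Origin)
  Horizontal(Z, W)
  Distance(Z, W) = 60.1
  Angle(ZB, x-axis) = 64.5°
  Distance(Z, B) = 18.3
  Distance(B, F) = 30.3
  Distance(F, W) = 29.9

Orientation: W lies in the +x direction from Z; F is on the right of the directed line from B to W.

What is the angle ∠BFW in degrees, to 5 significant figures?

130.96°

Checks: |BF| = 30.30 ✓; |FW| = 29.90 ✓.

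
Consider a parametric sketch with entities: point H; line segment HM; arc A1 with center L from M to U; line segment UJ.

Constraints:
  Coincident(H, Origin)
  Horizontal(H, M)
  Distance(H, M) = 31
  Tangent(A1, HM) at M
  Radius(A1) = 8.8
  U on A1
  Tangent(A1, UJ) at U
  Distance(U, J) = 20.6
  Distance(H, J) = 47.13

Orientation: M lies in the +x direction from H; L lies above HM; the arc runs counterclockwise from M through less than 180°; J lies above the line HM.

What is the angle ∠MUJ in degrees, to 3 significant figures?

130°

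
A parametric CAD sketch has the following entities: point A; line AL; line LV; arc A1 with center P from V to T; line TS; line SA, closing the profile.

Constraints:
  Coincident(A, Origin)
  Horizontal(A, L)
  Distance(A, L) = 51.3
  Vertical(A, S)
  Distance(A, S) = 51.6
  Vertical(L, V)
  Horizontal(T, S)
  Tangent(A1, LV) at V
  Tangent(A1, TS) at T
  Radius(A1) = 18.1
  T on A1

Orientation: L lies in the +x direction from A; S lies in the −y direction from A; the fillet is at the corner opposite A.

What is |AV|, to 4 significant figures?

61.27

The virtual corner opposite A is at (51.30, -51.60). Tangency of A1 to LV means the radius PV is perpendicular to LV and A1 meets TS tangentially, so PT is at right angles to TS, with radius 18.1, so the center P sits 18.1 in from both sides at P = (33.20, -33.50). That places the tangent points at V = (51.30, -33.50) on LV and T = (33.20, -51.60) on TS. Then |AV| = |V − A| = 61.27.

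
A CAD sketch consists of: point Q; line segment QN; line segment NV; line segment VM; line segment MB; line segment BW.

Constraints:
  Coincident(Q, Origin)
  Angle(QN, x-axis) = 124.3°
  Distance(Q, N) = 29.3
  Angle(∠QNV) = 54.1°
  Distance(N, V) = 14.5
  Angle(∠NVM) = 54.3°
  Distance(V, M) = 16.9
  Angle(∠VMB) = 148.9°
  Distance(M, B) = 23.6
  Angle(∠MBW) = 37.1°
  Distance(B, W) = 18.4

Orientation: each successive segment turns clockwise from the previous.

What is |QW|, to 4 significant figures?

30.16

Q is at the origin; QN runs at 124.3° with length 29.3, so N = (-16.51, 24.20). ∠QNV = 54.1° gives NV at -1.600° from the x-axis; with |NV| = 14.5, V = (-2.017, 23.80). ∠NVM = 54.3° gives VM at -127.3° from the x-axis; with |VM| = 16.9, M = (-12.26, 10.36). ∠VMB = 148.9° gives MB at -158.4° from the x-axis; with |MB| = 23.6, B = (-34.20, 1.669). ∠MBW = 37.1° gives BW at 58.70° from the x-axis; with |BW| = 18.4, W = (-24.64, 17.39). Then |QW| = |W − Q| = 30.16.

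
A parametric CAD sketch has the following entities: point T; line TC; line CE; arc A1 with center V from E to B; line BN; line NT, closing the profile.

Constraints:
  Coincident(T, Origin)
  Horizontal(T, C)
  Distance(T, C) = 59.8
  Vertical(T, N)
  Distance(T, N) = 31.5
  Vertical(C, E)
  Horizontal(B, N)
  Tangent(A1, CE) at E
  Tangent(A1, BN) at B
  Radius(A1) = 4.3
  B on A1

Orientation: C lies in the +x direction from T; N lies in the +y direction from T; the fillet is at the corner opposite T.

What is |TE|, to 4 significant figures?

65.70

T is at the origin; TC is horizontal with |TC| = 59.8 and C on the +x side, so C = (59.80, 0.000). TN is vertical with |TN| = 31.5 and N on the +y side, so N = (0.000, 31.50). The virtual corner opposite T is at (59.80, 31.50). The tangent condition forces VE to be normal to CE and A1 meets BN tangentially, so VB is at right angles to BN, with radius 4.3, so the center V sits 4.3 in from both sides at V = (55.50, 27.20). That places the tangent points at E = (59.80, 27.20) on CE and B = (55.50, 31.50) on BN. Then |TE| = |E − T| = 65.70.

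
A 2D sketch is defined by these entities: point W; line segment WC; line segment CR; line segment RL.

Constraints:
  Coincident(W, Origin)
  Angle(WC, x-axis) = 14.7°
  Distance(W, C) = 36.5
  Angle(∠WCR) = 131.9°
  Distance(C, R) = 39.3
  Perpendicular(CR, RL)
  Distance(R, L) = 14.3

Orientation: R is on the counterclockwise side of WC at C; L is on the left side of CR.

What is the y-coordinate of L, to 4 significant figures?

50.75

∠WCR = 131.9°, so CR runs at 14.7° + (180° − 131.9°) = 62.80° from the x-axis; with |CR| = 39.3, R = C + 39.3·(cos 62.80°, sin 62.80°) = (53.27, 44.22). The perpendicularity gives RL at right angles to CR; with |RL| = 14.3 on the left of CR, L = R + 14.3·(-0.8894, 0.4571) = (40.55, 50.75). So L.y = 50.75.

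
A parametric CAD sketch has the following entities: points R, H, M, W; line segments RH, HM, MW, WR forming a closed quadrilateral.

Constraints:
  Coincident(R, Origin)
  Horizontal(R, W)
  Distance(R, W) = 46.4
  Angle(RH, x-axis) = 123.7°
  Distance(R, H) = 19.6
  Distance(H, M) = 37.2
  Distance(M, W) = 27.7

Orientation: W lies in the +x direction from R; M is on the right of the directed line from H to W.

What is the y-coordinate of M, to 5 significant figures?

-5.5129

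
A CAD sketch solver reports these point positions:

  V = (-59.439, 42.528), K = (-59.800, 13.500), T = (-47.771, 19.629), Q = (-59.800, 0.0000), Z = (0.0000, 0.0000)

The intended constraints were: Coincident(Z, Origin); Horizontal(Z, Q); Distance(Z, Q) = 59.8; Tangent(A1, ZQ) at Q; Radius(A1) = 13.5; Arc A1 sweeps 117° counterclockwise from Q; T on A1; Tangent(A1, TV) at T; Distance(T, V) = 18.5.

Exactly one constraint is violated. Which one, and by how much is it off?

Distance(T, V) = 18.5 — off by 7.20.

Z = (0.00, 0.00) ✓; Z.y = 0.00, Q.y = 0.00 ✓; |ZQ| = 59.80 ✓; ∠(KQ, QZ) = 90.00° ✓; |KQ| = 13.50 ✓; bearing(K→T) − bearing(K→Q) = 117.0° ✓; |KT| = 13.50 ✓; ∠(KT, TV) = 90.00° ✓; |TV| = 25.70 ✗.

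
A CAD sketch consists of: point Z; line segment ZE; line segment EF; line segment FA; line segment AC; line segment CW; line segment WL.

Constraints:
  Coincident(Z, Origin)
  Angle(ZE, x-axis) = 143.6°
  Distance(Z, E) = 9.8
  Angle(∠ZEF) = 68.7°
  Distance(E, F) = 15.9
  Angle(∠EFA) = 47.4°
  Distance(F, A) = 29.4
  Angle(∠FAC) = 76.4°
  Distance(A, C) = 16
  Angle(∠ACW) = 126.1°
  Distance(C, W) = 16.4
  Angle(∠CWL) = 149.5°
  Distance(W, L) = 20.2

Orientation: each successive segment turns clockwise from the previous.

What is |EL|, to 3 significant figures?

21.6

Z is at the origin; ZE runs at 143.6° with length 9.8, so E = (-7.89, 5.82). ∠ZEF = 68.7° gives EF at 32.3° from the x-axis; with |EF| = 15.9, F = (5.55, 14.3). ∠EFA = 47.4° gives FA at -100° from the x-axis; with |FA| = 29.4, A = (0.295, -14.6). ∠FAC = 76.4° gives AC at 156° from the x-axis; with |AC| = 16.0, C = (-14.3, -8.13). ∠ACW = 126.1° gives CW at 102° from the x-axis; with |CW| = 16.4, W = (-17.8, 7.90). ∠CWL = 149.5° gives WL at 71.7° from the x-axis; with |WL| = 20.2, L = (-11.5, 27.1). Then |EL| = |L − E| = 21.6.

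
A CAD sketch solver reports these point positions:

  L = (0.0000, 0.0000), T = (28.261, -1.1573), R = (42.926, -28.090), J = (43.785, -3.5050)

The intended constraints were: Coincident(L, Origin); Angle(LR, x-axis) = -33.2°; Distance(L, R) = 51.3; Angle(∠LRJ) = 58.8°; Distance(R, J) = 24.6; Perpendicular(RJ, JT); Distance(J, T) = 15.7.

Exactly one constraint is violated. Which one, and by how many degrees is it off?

Perpendicular(RJ, JT) — off by 6.60°.

L = (0.00, 0.00) ✓; LR at -33.20° ✓; |LR| = 51.30 ✓; ∠LRJ = 58.80° ✓; |RJ| = 24.60 ✓; ∠(RJ, JT) = 83.40° ✗; |JT| = 15.70 ✓.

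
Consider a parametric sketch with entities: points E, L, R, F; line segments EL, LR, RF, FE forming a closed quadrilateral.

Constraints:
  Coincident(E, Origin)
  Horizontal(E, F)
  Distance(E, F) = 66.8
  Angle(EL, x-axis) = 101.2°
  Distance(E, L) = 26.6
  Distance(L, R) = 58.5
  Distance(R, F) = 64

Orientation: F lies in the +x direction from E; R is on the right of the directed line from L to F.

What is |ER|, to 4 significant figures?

32.03

E is at the origin; EF is horizontal with |EF| = 66.8 and F in +x, so F = (66.8, 0). EL runs at 101.2° with |EL| = 26.6, so L = (-5.167, 26.09). R is determined by |LR| = 58.5 and |RF| = 64.0 together: it lies at the intersection of circle(L, 58.5) and circle(F, 64.0). With |LF| = 76.55, the foot of the radical line on LF is 33.87 from L and the perpendicular offset is √(58.5² − 33.87²) = 47.69. Taking the right-of-LF solution: R = (10.42, -30.29).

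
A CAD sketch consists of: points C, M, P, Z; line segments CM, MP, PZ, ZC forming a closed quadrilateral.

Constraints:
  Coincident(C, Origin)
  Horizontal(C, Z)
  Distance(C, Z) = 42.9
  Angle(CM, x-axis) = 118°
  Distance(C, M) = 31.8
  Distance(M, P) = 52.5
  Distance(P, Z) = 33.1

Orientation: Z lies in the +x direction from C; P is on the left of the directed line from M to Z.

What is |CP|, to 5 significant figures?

49.616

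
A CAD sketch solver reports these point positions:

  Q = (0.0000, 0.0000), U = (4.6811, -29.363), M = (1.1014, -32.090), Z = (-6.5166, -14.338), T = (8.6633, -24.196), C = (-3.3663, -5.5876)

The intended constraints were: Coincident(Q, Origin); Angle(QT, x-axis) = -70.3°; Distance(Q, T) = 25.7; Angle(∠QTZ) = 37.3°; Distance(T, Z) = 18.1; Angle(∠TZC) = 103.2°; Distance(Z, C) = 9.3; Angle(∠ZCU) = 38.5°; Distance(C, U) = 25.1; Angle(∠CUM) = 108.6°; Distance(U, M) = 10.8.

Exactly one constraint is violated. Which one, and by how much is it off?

Distance(U, M) = 10.8 — off by 6.30.

Q = (0.00, 0.00) ✓; QT at -70.30° ✓; |QT| = 25.70 ✓; ∠QTZ = 37.30° ✓; |TZ| = 18.10 ✓; ∠TZC = 103.2° ✓; |ZC| = 9.300 ✓; ∠ZCU = 38.50° ✓; |CU| = 25.10 ✓; ∠CUM = 108.6° ✓; |UM| = 4.500 ✗.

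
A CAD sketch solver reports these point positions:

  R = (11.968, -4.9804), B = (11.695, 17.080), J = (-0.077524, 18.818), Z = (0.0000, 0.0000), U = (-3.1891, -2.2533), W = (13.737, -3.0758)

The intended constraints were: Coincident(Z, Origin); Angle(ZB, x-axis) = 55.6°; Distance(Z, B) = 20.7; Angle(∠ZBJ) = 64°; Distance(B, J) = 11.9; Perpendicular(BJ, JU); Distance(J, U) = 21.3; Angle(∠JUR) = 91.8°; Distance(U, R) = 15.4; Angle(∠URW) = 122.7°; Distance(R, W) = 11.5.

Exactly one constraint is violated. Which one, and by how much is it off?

Distance(R, W) = 11.5 — off by 8.90.

Z = (0.00, 0.00) ✓; ZB at 55.60° ✓; |ZB| = 20.70 ✓; ∠ZBJ = 64.00° ✓; |BJ| = 11.90 ✓; ∠(BJ, JU) = 90.00° ✓; |JU| = 21.30 ✓; ∠JUR = 91.80° ✓; |UR| = 15.40 ✓; ∠URW = 122.7° ✓; |RW| = 2.599 ✗.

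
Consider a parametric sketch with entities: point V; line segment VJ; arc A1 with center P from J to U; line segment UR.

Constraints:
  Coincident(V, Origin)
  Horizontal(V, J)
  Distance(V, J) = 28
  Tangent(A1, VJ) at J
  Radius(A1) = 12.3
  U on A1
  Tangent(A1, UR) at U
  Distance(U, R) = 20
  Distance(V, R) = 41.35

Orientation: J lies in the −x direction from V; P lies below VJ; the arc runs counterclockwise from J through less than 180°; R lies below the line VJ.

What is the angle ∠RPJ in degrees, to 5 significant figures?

165.23°

Checks: |PJ| = 12.30 ✓; |PU| = 12.30 ✓; ∠(PU, UR) = 90.00° ✓; |UR| = 20.00 ✓; |VR| = 41.35 ✓.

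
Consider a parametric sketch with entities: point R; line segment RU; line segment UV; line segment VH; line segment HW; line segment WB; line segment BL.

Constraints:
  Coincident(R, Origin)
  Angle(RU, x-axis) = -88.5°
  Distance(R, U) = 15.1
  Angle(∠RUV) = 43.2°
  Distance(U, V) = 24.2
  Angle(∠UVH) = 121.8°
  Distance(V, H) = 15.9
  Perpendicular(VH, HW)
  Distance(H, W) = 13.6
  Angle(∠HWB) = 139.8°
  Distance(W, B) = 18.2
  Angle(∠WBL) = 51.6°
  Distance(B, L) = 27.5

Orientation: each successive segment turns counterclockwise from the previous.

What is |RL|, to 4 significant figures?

16.41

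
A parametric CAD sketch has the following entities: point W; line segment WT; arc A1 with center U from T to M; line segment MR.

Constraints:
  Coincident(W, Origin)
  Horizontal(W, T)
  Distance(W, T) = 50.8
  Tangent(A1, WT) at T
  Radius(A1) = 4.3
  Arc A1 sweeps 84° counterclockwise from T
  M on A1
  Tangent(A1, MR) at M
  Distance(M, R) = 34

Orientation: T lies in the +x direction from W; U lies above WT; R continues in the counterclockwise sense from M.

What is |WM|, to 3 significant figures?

55.2

W is at the origin; W and T share the same y with |WT| = 50.8 and T on the +x side, so T = (50.8, 0.00). Tangency of A1 to WT means the radius UT is perpendicular to WT, so U = T + (0, 4.3) = (50.8, 4.30). On A1, T sits at bearing -90° from U; an 84° counterclockwise sweep puts M at bearing -6°, so M = U + 4.3·(cos -6°, sin -6°) = (55.1, 3.85). Then |WM| = |M − W| = 55.2.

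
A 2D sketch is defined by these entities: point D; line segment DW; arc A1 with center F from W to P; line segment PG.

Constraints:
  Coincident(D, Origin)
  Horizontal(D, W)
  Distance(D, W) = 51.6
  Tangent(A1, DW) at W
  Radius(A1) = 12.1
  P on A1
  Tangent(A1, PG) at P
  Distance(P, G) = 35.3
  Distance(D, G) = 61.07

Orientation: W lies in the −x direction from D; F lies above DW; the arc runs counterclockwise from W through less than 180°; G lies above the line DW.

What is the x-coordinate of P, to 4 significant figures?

-39.50

D is at the origin; DW is horizontal with |DW| = 51.6 and W on the −x side, so W = (-51.60, 0.000). Tangency of A1 to DW means the radius FW is perpendicular to DW, so F = W + (0, 12.1) = (-51.60, 12.10). Since FP ⟂ PG (tangency), |FG| = √(12.1² + 35.3²) = 37.32 regardless of where P sits on A1. So G lies on both circle(D, 61.07) and circle(F, 37.32); the above-DW intersection is G = (-38.81, 47.15). P is the foot of the tangent from G: P = (-39.50, 11.86).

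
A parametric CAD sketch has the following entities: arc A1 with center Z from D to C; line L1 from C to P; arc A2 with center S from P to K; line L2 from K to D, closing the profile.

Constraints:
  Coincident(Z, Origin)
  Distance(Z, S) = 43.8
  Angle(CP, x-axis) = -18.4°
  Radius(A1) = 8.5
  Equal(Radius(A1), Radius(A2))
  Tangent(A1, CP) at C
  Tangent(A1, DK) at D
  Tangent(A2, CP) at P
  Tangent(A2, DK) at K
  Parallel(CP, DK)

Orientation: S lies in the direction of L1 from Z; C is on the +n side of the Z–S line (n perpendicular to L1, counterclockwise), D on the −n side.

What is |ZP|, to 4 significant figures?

44.62

The slot axis is L1's direction at -18.4°, so u = (cos -18.4°, sin -18.4°) = (0.9489, -0.3156) and n = (−sin -18.4°, cos -18.4°) = (0.3156, 0.9489). Z is at the origin and S lies 43.8 along u from Z, so S = 43.8·u = (41.56, -13.83). Tangency of A1 to both parallel lines with radius 8.5 puts C and D at Z ± 8.5·n: C = (2.683, 8.065), D = (-2.683, -8.065). Equal radii place P and K the same way about S: P = S + 8.5·n = (44.24, -5.760), K = S − 8.5·n = (38.88, -21.89). Then |ZP| = |P − Z| = 44.62.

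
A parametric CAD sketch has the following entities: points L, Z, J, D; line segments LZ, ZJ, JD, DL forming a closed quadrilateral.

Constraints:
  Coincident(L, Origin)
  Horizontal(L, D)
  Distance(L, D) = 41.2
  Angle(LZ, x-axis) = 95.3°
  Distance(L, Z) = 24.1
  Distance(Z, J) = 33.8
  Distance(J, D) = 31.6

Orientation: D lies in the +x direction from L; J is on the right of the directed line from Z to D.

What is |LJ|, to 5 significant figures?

12.775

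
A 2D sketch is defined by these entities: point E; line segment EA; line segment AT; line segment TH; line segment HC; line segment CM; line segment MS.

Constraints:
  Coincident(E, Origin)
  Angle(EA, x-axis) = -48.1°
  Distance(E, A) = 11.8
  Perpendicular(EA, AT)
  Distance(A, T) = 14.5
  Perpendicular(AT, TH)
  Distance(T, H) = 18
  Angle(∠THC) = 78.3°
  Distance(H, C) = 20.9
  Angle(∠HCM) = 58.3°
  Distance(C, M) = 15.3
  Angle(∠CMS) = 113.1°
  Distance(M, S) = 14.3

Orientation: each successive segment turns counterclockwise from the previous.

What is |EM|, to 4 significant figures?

10.22

E is at the origin; EA runs at -48.1° with length 11.8, so A = (7.880, -8.783). The perpendicularity gives AT at right angles to EA, so AT runs at 41.90°; with |AT| = 14.5, T = (18.67, 0.9007). AT is perpendicular to TH, so TH runs at 131.9°; with |TH| = 18.0, H = (6.652, 14.30). ∠THC = 78.3° gives HC at -126.4° from the x-axis; with |HC| = 20.9, C = (-5.750, -2.524). ∠HCM = 58.3° gives CM at -4.700° from the x-axis; with |CM| = 15.3, M = (9.498, -3.778). Then |EM| = |M − E| = 10.22.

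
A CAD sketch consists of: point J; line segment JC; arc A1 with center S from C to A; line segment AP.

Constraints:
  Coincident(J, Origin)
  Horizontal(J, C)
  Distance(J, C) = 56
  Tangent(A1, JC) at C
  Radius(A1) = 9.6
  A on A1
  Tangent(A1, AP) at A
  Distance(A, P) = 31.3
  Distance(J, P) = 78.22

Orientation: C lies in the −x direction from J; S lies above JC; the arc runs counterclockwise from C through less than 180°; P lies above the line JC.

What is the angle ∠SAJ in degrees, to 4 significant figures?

125.8°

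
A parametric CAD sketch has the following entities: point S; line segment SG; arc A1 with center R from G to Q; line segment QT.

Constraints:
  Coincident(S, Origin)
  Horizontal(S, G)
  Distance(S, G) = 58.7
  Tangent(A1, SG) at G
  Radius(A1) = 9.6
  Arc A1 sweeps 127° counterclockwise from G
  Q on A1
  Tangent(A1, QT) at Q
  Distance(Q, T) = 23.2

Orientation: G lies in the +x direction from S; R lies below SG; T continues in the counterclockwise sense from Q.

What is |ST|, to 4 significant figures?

73.31

On A1, G sits at bearing 90° from R; a 127° counterclockwise sweep puts Q at bearing 217°, so Q = R + 9.6·(cos 217°, sin 217°) = (51.03, -15.38). The tangent condition forces RQ to be normal to QT, so QT runs along (−sin 217°, cos 217°); with |QT| = 23.2, T = (65.00, -33.91). Then |ST| = |T − S| = 73.31.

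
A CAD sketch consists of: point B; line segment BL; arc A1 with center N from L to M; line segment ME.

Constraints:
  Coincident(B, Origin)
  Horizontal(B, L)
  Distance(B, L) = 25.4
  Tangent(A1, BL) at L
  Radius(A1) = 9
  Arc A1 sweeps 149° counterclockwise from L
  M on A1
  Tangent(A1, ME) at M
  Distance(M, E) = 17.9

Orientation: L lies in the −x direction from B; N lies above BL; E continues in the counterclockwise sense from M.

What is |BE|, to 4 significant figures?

44.46

B is at the origin; B and L share the same y with |BL| = 25.4 and L on the −x side, so L = (-25.40, 0.000). The tangent condition forces NL to be normal to BL, so N = L + (0, 9) = (-25.40, 9.000). On A1, L sits at bearing -90° from N; a 149° counterclockwise sweep puts M at bearing 59°, so M = N + 9.0·(cos 59°, sin 59°) = (-20.76, 16.71). Since A1 is tangent to ME there, NM ⟂ ME, so ME runs along (−sin 59°, cos 59°); with |ME| = 17.9, E = (-36.11, 25.93). Then |BE| = |E − B| = 44.46.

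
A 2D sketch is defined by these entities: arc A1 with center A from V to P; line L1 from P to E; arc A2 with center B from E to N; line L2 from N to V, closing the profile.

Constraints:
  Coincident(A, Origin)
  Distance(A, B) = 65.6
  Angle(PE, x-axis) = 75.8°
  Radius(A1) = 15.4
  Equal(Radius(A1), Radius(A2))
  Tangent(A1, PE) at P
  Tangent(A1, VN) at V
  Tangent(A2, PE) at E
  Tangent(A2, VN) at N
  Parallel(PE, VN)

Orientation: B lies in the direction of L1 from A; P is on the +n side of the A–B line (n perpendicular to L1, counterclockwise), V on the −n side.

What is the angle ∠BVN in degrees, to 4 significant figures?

13.21°

The slot axis is L1's direction at 75.8°, so u = (cos 75.8°, sin 75.8°) = (0.2453, 0.9694) and n = (−sin 75.8°, cos 75.8°) = (-0.9694, 0.2453). A is at the origin and B lies 65.6 along u from A, so B = 65.6·u = (16.09, 63.60). Tangency of A1 to both parallel lines with radius 15.4 puts P and V at A ± 15.4·n: P = (-14.93, 3.778), V = (14.93, -3.778). Equal radii place E and N the same way about B: E = B + 15.4·n = (1.163, 67.37), N = B − 15.4·n = (31.02, 59.82). Then cos ∠BVN = VB·VN / (|VB||VN|), giving 13.21°.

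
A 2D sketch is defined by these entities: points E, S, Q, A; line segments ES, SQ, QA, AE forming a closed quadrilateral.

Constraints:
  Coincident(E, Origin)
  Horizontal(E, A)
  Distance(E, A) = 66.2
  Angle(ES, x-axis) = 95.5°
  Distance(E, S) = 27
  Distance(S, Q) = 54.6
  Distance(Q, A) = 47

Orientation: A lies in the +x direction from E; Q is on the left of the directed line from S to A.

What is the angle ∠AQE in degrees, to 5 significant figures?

69.414°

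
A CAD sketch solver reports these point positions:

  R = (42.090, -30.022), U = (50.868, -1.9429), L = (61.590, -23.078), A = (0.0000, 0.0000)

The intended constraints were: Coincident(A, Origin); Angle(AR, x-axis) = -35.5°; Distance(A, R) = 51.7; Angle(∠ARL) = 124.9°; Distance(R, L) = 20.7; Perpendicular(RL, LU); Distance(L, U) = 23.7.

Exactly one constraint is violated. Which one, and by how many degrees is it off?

Perpendicular(RL, LU) — off by 7.30°.

A = (0.00, 0.00) ✓; AR at -35.50° ✓; |AR| = 51.70 ✓; ∠ARL = 124.9° ✓; |RL| = 20.70 ✓; ∠(RL, LU) = 97.30° ✗; |LU| = 23.70 ✓.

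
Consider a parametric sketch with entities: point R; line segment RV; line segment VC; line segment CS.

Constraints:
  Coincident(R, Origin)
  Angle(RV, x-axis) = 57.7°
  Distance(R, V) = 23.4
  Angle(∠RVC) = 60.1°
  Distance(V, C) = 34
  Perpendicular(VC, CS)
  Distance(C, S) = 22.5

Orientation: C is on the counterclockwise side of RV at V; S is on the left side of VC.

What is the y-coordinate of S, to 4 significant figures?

-1.277

∠RVC = 60.1°, so VC runs at 57.7° + (180° − 60.1°) = 177.6° from the x-axis; with |VC| = 34.0, C = V + 34.0·(cos 177.6°, sin 177.6°) = (-21.47, 21.20). VC ⟂ CS; with |CS| = 22.5 on the left of VC, S = C + 22.5·(-0.04188, -0.9991) = (-22.41, -1.277). So S.y = -1.277.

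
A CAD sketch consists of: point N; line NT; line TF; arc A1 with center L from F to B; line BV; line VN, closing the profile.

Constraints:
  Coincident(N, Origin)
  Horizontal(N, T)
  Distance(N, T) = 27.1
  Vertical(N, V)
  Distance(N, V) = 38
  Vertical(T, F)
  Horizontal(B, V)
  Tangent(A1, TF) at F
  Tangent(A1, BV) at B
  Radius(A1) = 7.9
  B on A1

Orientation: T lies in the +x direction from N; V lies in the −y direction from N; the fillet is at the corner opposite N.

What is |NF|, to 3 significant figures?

40.5

N is at the origin; NT is horizontal with |NT| = 27.1 and T on the +x side, so T = (27.1, 0.00). N and V share the same x with |NV| = 38.0 and V on the −y side, so V = (0.00, -38.0). The virtual corner opposite N is at (27.1, -38.0). A1 meets TF tangentially, so LF is at right angles to TF and A1 meets BV tangentially, so LB is at right angles to BV, with radius 7.9, so the center L sits 7.9 in from both sides at L = (19.2, -30.1). That places the tangent points at F = (27.1, -30.1) on TF and B = (19.2, -38.0) on BV. Then |NF| = |F − N| = 40.5.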